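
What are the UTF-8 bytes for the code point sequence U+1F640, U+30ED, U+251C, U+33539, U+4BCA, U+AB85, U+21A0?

U+1F640: 4-byte form → F0 9F 99 80.
U+30ED: 3-byte form → E3 83 AD.
U+251C: 3-byte form → E2 94 9C.
U+33539: 4-byte form → F0 B3 94 B9.
U+4BCA: 3-byte form → E4 AF 8A.
U+AB85: 3-byte form → EA AE 85.
U+21A0: 3-byte form → E2 86 A0.
Concatenated (23 bytes): F0 9F 99 80 E3 83 AD E2 94 9C F0 B3 94 B9 E4 AF 8A EA AE 85 E2 86 A0.

F0 9F 99 80 E3 83 AD E2 94 9C F0 B3 94 B9 E4 AF 8A EA AE 85 E2 86 A0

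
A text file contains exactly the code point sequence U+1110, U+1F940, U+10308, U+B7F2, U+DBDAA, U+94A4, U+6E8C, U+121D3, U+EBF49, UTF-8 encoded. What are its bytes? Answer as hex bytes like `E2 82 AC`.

U+1110: 3-byte form → E1 84 90.
U+1F940: 4-byte form → F0 9F A5 80.
U+10308: 4-byte form → F0 90 8C 88.
U+B7F2: 3-byte form → EB 9F B2.
U+DBDAA: 4-byte form → F3 9B B6 AA.
U+94A4: 3-byte form → E9 92 A4.
U+6E8C: 3-byte form → E6 BA 8C.
U+121D3: 4-byte form → F0 92 87 93.
U+EBF49: 4-byte form → F3 AB BD 89.
Concatenated (32 bytes): E1 84 90 F0 9F A5 80 F0 90 8C 88 EB 9F B2 F3 9B B6 AA E9 92 A4 E6 BA 8C F0 92 87 93 F3 AB BD 89.

E1 84 90 F0 9F A5 80 F0 90 8C 88 EB 9F B2 F3 9B B6 AA E9 92 A4 E6 BA 8C F0 92 87 93 F3 AB BD 89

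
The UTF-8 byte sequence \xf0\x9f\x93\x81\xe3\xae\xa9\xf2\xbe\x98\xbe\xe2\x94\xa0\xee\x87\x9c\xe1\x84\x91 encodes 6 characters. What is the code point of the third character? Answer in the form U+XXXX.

Offset 0: leading byte 0xF0 = 11110000 → 4-byte char #1 = F0 9F 93 81.
Offset 4: leading byte 0xE3 = 11100011 → 3-byte char #2 = E3 AE A9.
Offset 7: leading byte 0xF2 = 11110010 → 4-byte char #3 = F2 BE 98 BE.
Leading byte 0xF2 = 11110010 matches 11110xxx → 4-byte sequence.
Byte 1: 0xF2 = 11110010, payload 010 (3 bits).
Byte 2: 0xBE = 10111110 (10xxxxxx ✓), payload 111110.
Byte 3: 0x98 = 10011000 (10xxxxxx ✓), payload 011000.
Byte 4: 0xBE = 10111110 (10xxxxxx ✓), payload 111110.
Concatenate: 010111110011000111110 = 0xBE63E (21 bits → U+BE63E).

U+BE63E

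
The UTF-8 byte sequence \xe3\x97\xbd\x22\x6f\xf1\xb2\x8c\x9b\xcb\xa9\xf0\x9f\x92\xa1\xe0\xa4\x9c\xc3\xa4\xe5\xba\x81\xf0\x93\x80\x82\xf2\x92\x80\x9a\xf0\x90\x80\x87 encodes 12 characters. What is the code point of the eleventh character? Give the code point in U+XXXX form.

U+9201A

Offset 0: leading byte 0xE3 = 11100011 → 3-byte char #1 = E3 97 BD.
Offset 3: leading byte 0x22 = 00100010 → 1-byte char #2 = 22.
Offset 4: leading byte 0x6F = 01101111 → 1-byte char #3 = 6F.
Offset 5: leading byte 0xF1 = 11110001 → 4-byte char #4 = F1 B2 8C 9B.
Offset 9: leading byte 0xCB = 11001011 → 2-byte char #5 = CB A9.
Offset 11: leading byte 0xF0 = 11110000 → 4-byte char #6 = F0 9F 92 A1.
Offset 15: leading byte 0xE0 = 11100000 → 3-byte char #7 = E0 A4 9C.
Offset 18: leading byte 0xC3 = 11000011 → 2-byte char #8 = C3 A4.
Offset 20: leading byte 0xE5 = 11100101 → 3-byte char #9 = E5 BA 81.
Offset 23: leading byte 0xF0 = 11110000 → 4-byte char #10 = F0 93 80 82.
Offset 27: leading byte 0xF2 = 11110010 → 4-byte char #11 = F2 92 80 9A.
Leading byte 0xF2 = 11110010 matches 11110xxx → 4-byte sequence.
Byte 1: 0xF2 = 11110010, payload 010 (3 bits).
Byte 2: 0x92 = 10010010 (10xxxxxx ✓), payload 010010.
Byte 3: 0x80 = 10000000 (10xxxxxx ✓), payload 000000.
Byte 4: 0x9A = 10011010 (10xxxxxx ✓), payload 011010.
Concatenate: 010010010000000011010 = 0x9201A (21 bits → U+9201A).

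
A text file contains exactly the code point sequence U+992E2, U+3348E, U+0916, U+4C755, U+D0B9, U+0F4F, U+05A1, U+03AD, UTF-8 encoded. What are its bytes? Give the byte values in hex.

U+992E2: 4-byte form → F2 99 8B A2.
U+3348E: 4-byte form → F0 B3 92 8E.
U+0916: 3-byte form → E0 A4 96.
U+4C755: 4-byte form → F1 8C 9D 95.
U+D0B9: 3-byte form → ED 82 B9.
U+0F4F: 3-byte form → E0 BD 8F.
U+05A1: 2-byte form → D6 A1.
U+03AD: 2-byte form → CE AD.
Concatenated (25 bytes): F2 99 8B A2 F0 B3 92 8E E0 A4 96 F1 8C 9D 95 ED 82 B9 E0 BD 8F D6 A1 CE AD.

F2 99 8B A2 F0 B3 92 8E E0 A4 96 F1 8C 9D 95 ED 82 B9 E0 BD 8F D6 A1 CE AD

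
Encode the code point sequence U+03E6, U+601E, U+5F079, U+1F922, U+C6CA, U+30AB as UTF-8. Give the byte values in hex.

CF A6 E6 80 9E F1 9F 81 B9 F0 9F A4 A2 EC 9B 8A E3 82 AB

U+03E6: 2-byte form → CF A6.
U+601E: 3-byte form → E6 80 9E.
U+5F079: 4-byte form → F1 9F 81 B9.
U+1F922: 4-byte form → F0 9F A4 A2.
U+C6CA: 3-byte form → EC 9B 8A.
U+30AB: 3-byte form → E3 82 AB.
Concatenated (19 bytes): CF A6 E6 80 9E F1 9F 81 B9 F0 9F A4 A2 EC 9B 8A E3 82 AB.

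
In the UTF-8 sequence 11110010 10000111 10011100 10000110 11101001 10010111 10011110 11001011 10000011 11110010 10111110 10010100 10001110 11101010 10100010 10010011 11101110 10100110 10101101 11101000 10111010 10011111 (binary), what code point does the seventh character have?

U+8E9F

Offset 0: leading byte 0xF2 = 11110010 → 4-byte char #1 = F2 87 9C 86.
Offset 4: leading byte 0xE9 = 11101001 → 3-byte char #2 = E9 97 9E.
Offset 7: leading byte 0xCB = 11001011 → 2-byte char #3 = CB 83.
Offset 9: leading byte 0xF2 = 11110010 → 4-byte char #4 = F2 BE 94 8E.
Offset 13: leading byte 0xEA = 11101010 → 3-byte char #5 = EA A2 93.
Offset 16: leading byte 0xEE = 11101110 → 3-byte char #6 = EE A6 AD.
Offset 19: leading byte 0xE8 = 11101000 → 3-byte char #7 = E8 BA 9F.
Leading byte 0xE8 = 11101000 matches 1110xxxx → 3-byte sequence.
Byte 1: 0xE8 = 11101000, payload 1000 (4 bits).
Byte 2: 0xBA = 10111010 (10xxxxxx ✓), payload 111010.
Byte 3: 0x9F = 10011111 (10xxxxxx ✓), payload 011111.
Concatenate: 1000111010011111 = 0x8E9F (16 bits → U+8E9F).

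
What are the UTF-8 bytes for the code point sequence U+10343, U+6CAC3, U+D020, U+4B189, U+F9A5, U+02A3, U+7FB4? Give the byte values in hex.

F0 90 8D 83 F1 AC AB 83 ED 80 A0 F1 8B 86 89 EF A6 A5 CA A3 E7 BE B4

U+10343: 4-byte form → F0 90 8D 83.
U+6CAC3: 4-byte form → F1 AC AB 83.
U+D020: 3-byte form → ED 80 A0.
U+4B189: 4-byte form → F1 8B 86 89.
U+F9A5: 3-byte form → EF A6 A5.
U+02A3: 2-byte form → CA A3.
U+7FB4: 3-byte form → E7 BE B4.
Concatenated (23 bytes): F0 90 8D 83 F1 AC AB 83 ED 80 A0 F1 8B 86 89 EF A6 A5 CA A3 E7 BE B4.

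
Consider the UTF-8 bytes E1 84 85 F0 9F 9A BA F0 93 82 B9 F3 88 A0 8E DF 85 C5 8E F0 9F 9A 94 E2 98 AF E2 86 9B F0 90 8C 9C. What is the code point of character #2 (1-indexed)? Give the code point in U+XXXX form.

Offset 0: leading byte 0xE1 = 11100001 → 3-byte char #1 = E1 84 85.
Offset 3: leading byte 0xF0 = 11110000 → 4-byte char #2 = F0 9F 9A BA.
Leading byte 0xF0 = 11110000 matches 11110xxx → 4-byte sequence.
Byte 1: 0xF0 = 11110000, payload 000 (3 bits).
Byte 2: 0x9F = 10011111 (10xxxxxx ✓), payload 011111.
Byte 3: 0x9A = 10011010 (10xxxxxx ✓), payload 011010.
Byte 4: 0xBA = 10111010 (10xxxxxx ✓), payload 111010.
Concatenate: 000011111011010111010 = 0x1F6BA (21 bits → U+1F6BA).

U+1F6BA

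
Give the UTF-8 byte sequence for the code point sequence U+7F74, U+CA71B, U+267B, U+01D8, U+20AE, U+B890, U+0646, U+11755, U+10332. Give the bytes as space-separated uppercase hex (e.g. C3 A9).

E7 BD B4 F3 8A 9C 9B E2 99 BB C7 98 E2 82 AE EB A2 90 D9 86 F0 91 9D 95 F0 90 8C B2

U+7F74: 3-byte form → E7 BD B4.
U+CA71B: 4-byte form → F3 8A 9C 9B.
U+267B: 3-byte form → E2 99 BB.
U+01D8: 2-byte form → C7 98.
U+20AE: 3-byte form → E2 82 AE.
U+B890: 3-byte form → EB A2 90.
U+0646: 2-byte form → D9 86.
U+11755: 4-byte form → F0 91 9D 95.
U+10332: 4-byte form → F0 90 8C B2.
Concatenated (28 bytes): E7 BD B4 F3 8A 9C 9B E2 99 BB C7 98 E2 82 AE EB A2 90 D9 86 F0 91 9D 95 F0 90 8C B2.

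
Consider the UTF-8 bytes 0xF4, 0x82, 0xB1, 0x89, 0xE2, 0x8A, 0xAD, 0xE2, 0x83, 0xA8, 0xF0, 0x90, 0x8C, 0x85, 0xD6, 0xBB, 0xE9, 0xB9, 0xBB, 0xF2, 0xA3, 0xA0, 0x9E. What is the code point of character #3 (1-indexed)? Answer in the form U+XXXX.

Offset 0: leading byte 0xF4 = 11110100 → 4-byte char #1 = F4 82 B1 89.
Offset 4: leading byte 0xE2 = 11100010 → 3-byte char #2 = E2 8A AD.
Offset 7: leading byte 0xE2 = 11100010 → 3-byte char #3 = E2 83 A8.
Leading byte 0xE2 = 11100010 matches 1110xxxx → 3-byte sequence.
Byte 1: 0xE2 = 11100010, payload 0010 (4 bits).
Byte 2: 0x83 = 10000011 (10xxxxxx ✓), payload 000011.
Byte 3: 0xA8 = 10101000 (10xxxxxx ✓), payload 101000.
Concatenate: 0010000011101000 = 0x20E8 (16 bits → U+20E8).

U+20E8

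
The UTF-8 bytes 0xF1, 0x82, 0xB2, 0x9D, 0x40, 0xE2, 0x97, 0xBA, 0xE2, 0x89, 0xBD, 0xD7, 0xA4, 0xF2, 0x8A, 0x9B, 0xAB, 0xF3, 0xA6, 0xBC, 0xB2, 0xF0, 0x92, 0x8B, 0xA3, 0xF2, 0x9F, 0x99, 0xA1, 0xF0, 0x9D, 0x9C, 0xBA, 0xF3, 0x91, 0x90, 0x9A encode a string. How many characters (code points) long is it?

Byte at offset 0: 0xF1 = 11110001 → 4-byte char (#1). Advance 4.
Byte at offset 4: 0x40 = 01000000 → 1-byte char (#2). Advance 1.
Byte at offset 5: 0xE2 = 11100010 → 3-byte char (#3). Advance 3.
Byte at offset 8: 0xE2 = 11100010 → 3-byte char (#4). Advance 3.
Byte at offset 11: 0xD7 = 11010111 → 2-byte char (#5). Advance 2.
Byte at offset 13: 0xF2 = 11110010 → 4-byte char (#6). Advance 4.
Byte at offset 17: 0xF3 = 11110011 → 4-byte char (#7). Advance 4.
Byte at offset 21: 0xF0 = 11110000 → 4-byte char (#8). Advance 4.
Byte at offset 25: 0xF2 = 11110010 → 4-byte char (#9). Advance 4.
Byte at offset 29: 0xF0 = 11110000 → 4-byte char (#10). Advance 4.
Byte at offset 33: 0xF3 = 11110011 → 4-byte char (#11). Advance 4.
Reached end at offset 37 after 11 code points.

11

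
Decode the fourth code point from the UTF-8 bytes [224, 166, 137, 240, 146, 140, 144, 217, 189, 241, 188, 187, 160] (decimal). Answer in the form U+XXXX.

U+7CEE0

Offset 0: leading byte 0xE0 = 11100000 → 3-byte char #1 = E0 A6 89.
Offset 3: leading byte 0xF0 = 11110000 → 4-byte char #2 = F0 92 8C 90.
Offset 7: leading byte 0xD9 = 11011001 → 2-byte char #3 = D9 BD.
Offset 9: leading byte 0xF1 = 11110001 → 4-byte char #4 = F1 BC BB A0.
Leading byte 0xF1 = 11110001 matches 11110xxx → 4-byte sequence.
Byte 1: 0xF1 = 11110001, payload 001 (3 bits).
Byte 2: 0xBC = 10111100 (10xxxxxx ✓), payload 111100.
Byte 3: 0xBB = 10111011 (10xxxxxx ✓), payload 111011.
Byte 4: 0xA0 = 10100000 (10xxxxxx ✓), payload 100000.
Concatenate: 001111100111011100000 = 0x7CEE0 (21 bits → U+7CEE0).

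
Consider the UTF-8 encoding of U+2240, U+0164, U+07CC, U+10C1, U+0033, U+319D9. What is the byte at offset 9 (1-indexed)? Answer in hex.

1-indexed offset 9 is 0-indexed offset 8.
U+2240 → 3-byte form E2 89 80 at offsets 0–2.
U+0164 → 2-byte form C5 A4 at offsets 3–4.
U+07CC → 2-byte form DF 8C at offsets 5–6.
U+10C1 → 3-byte form E1 83 81 at offsets 7–9.
Offset 8 falls in char 4's range; it's byte 2 of E1 83 81 = 0x83.

0x83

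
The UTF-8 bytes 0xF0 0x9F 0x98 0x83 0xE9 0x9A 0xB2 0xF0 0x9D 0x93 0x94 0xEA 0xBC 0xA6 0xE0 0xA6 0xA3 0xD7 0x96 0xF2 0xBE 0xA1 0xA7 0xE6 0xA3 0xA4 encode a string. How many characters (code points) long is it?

Byte at offset 0: 0xF0 = 11110000 → 4-byte char (#1). Advance 4.
Byte at offset 4: 0xE9 = 11101001 → 3-byte char (#2). Advance 3.
Byte at offset 7: 0xF0 = 11110000 → 4-byte char (#3). Advance 4.
Byte at offset 11: 0xEA = 11101010 → 3-byte char (#4). Advance 3.
Byte at offset 14: 0xE0 = 11100000 → 3-byte char (#5). Advance 3.
Byte at offset 17: 0xD7 = 11010111 → 2-byte char (#6). Advance 2.
Byte at offset 19: 0xF2 = 11110010 → 4-byte char (#7). Advance 4.
Byte at offset 23: 0xE6 = 11100110 → 3-byte char (#8). Advance 3.
Reached end at offset 26 after 8 code points.

8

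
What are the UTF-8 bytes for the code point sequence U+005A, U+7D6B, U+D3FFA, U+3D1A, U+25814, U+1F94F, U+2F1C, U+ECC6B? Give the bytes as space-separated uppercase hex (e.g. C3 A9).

U+005A: 1-byte form → 5A.
U+7D6B: 3-byte form → E7 B5 AB.
U+D3FFA: 4-byte form → F3 93 BF BA.
U+3D1A: 3-byte form → E3 B4 9A.
U+25814: 4-byte form → F0 A5 A0 94.
U+1F94F: 4-byte form → F0 9F A5 8F.
U+2F1C: 3-byte form → E2 BC 9C.
U+ECC6B: 4-byte form → F3 AC B1 AB.
Concatenated (26 bytes): 5A E7 B5 AB F3 93 BF BA E3 B4 9A F0 A5 A0 94 F0 9F A5 8F E2 BC 9C F3 AC B1 AB.

5A E7 B5 AB F3 93 BF BA E3 B4 9A F0 A5 A0 94 F0 9F A5 8F E2 BC 9C F3 AC B1 AB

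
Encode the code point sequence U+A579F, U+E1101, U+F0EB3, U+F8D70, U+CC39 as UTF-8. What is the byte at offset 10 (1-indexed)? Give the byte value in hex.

0xB0

1-indexed offset 10 is 0-indexed offset 9.
U+A579F → 4-byte form F2 A5 9E 9F at offsets 0–3.
U+E1101 → 4-byte form F3 A1 84 81 at offsets 4–7.
U+F0EB3 → 4-byte form F3 B0 BA B3 at offsets 8–11.
Offset 9 falls in char 3's range; it's byte 2 of F3 B0 BA B3 = 0xB0.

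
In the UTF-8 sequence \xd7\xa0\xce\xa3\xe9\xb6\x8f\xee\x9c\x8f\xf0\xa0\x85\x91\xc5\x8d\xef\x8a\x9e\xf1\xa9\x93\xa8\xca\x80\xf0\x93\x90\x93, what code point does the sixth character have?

U+014D

Offset 0: leading byte 0xD7 = 11010111 → 2-byte char #1 = D7 A0.
Offset 2: leading byte 0xCE = 11001110 → 2-byte char #2 = CE A3.
Offset 4: leading byte 0xE9 = 11101001 → 3-byte char #3 = E9 B6 8F.
Offset 7: leading byte 0xEE = 11101110 → 3-byte char #4 = EE 9C 8F.
Offset 10: leading byte 0xF0 = 11110000 → 4-byte char #5 = F0 A0 85 91.
Offset 14: leading byte 0xC5 = 11000101 → 2-byte char #6 = C5 8D.
Leading byte 0xC5 = 11000101 matches 110xxxxx → 2-byte sequence.
Byte 1: 0xC5 = 11000101, payload 00101 (5 bits).
Byte 2: 0x8D = 10001101 (10xxxxxx ✓), payload 001101.
Concatenate: 00101001101 = 0x14D (11 bits → U+014D).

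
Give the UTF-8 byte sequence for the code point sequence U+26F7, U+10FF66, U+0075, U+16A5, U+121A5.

U+26F7: 3-byte form → E2 9B B7.
U+10FF66: 4-byte form → F4 8F BD A6.
U+0075: 1-byte form → 75.
U+16A5: 3-byte form → E1 9A A5.
U+121A5: 4-byte form → F0 92 86 A5.
Concatenated (15 bytes): E2 9B B7 F4 8F BD A6 75 E1 9A A5 F0 92 86 A5.

E2 9B B7 F4 8F BD A6 75 E1 9A A5 F0 92 86 A5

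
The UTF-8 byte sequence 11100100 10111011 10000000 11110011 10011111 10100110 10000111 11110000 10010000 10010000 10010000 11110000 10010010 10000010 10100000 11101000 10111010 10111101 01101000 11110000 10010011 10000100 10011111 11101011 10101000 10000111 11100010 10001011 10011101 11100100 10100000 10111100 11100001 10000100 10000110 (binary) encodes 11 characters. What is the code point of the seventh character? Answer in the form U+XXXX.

Offset 0: leading byte 0xE4 = 11100100 → 3-byte char #1 = E4 BB 80.
Offset 3: leading byte 0xF3 = 11110011 → 4-byte char #2 = F3 9F A6 87.
Offset 7: leading byte 0xF0 = 11110000 → 4-byte char #3 = F0 90 90 90.
Offset 11: leading byte 0xF0 = 11110000 → 4-byte char #4 = F0 92 82 A0.
Offset 15: leading byte 0xE8 = 11101000 → 3-byte char #5 = E8 BA BD.
Offset 18: leading byte 0x68 = 01101000 → 1-byte char #6 = 68.
Offset 19: leading byte 0xF0 = 11110000 → 4-byte char #7 = F0 93 84 9F.
Leading byte 0xF0 = 11110000 matches 11110xxx → 4-byte sequence.
Byte 1: 0xF0 = 11110000, payload 000 (3 bits).
Byte 2: 0x93 = 10010011 (10xxxxxx ✓), payload 010011.
Byte 3: 0x84 = 10000100 (10xxxxxx ✓), payload 000100.
Byte 4: 0x9F = 10011111 (10xxxxxx ✓), payload 011111.
Concatenate: 000010011000100011111 = 0x1311F (21 bits → U+1311F).

U+1311F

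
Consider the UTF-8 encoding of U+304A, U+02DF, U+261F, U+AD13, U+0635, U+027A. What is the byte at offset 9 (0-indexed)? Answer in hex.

0xB4

U+304A → 3-byte form E3 81 8A at offsets 0–2.
U+02DF → 2-byte form CB 9F at offsets 3–4.
U+261F → 3-byte form E2 98 9F at offsets 5–7.
U+AD13 → 3-byte form EA B4 93 at offsets 8–10.
Offset 9 falls in char 4's range; it's byte 2 of EA B4 93 = 0xB4.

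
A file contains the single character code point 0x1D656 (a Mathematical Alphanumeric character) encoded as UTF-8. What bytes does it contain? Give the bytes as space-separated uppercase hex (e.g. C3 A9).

U+1D656 = 0x1D656 = 120406 decimal. In range U+10000–U+10FFFF → 4-byte form: 11110xxx 10xxxxxx 10xxxxxx 10xxxxxx.
Binary (21 bits): 000011101011001010110.
Split 3+6+6+6: 000 | 011101 | 011001 | 010110.
Byte 1: 11110000 = 0xF0.
Byte 2: 10011101 = 0x9D.
Byte 3: 10011001 = 0x99.
Byte 4: 10010110 = 0x96.

F0 9D 99 96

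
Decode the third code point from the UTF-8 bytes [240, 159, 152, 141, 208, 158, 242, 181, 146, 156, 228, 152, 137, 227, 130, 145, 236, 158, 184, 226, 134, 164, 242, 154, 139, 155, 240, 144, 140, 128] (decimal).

U+B549C

Offset 0: leading byte 0xF0 = 11110000 → 4-byte char #1 = F0 9F 98 8D.
Offset 4: leading byte 0xD0 = 11010000 → 2-byte char #2 = D0 9E.
Offset 6: leading byte 0xF2 = 11110010 → 4-byte char #3 = F2 B5 92 9C.
Leading byte 0xF2 = 11110010 matches 11110xxx → 4-byte sequence.
Byte 1: 0xF2 = 11110010, payload 010 (3 bits).
Byte 2: 0xB5 = 10110101 (10xxxxxx ✓), payload 110101.
Byte 3: 0x92 = 10010010 (10xxxxxx ✓), payload 010010.
Byte 4: 0x9C = 10011100 (10xxxxxx ✓), payload 011100.
Concatenate: 010110101010010011100 = 0xB549C (21 bits → U+B549C).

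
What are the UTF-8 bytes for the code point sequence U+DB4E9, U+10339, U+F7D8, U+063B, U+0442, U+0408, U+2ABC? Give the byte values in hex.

U+DB4E9: 4-byte form → F3 9B 93 A9.
U+10339: 4-byte form → F0 90 8C B9.
U+F7D8: 3-byte form → EF 9F 98.
U+063B: 2-byte form → D8 BB.
U+0442: 2-byte form → D1 82.
U+0408: 2-byte form → D0 88.
U+2ABC: 3-byte form → E2 AA BC.
Concatenated (20 bytes): F3 9B 93 A9 F0 90 8C B9 EF 9F 98 D8 BB D1 82 D0 88 E2 AA BC.

F3 9B 93 A9 F0 90 8C B9 EF 9F 98 D8 BB D1 82 D0 88 E2 AA BC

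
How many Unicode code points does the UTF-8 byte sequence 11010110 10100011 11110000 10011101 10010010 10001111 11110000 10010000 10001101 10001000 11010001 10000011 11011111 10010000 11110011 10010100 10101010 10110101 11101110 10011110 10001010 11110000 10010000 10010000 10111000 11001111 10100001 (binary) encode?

Byte at offset 0: 0xD6 = 11010110 → 2-byte char (#1). Advance 2.
Byte at offset 2: 0xF0 = 11110000 → 4-byte char (#2). Advance 4.
Byte at offset 6: 0xF0 = 11110000 → 4-byte char (#3). Advance 4.
Byte at offset 10: 0xD1 = 11010001 → 2-byte char (#4). Advance 2.
Byte at offset 12: 0xDF = 11011111 → 2-byte char (#5). Advance 2.
Byte at offset 14: 0xF3 = 11110011 → 4-byte char (#6). Advance 4.
Byte at offset 18: 0xEE = 11101110 → 3-byte char (#7). Advance 3.
Byte at offset 21: 0xF0 = 11110000 → 4-byte char (#8). Advance 4.
Byte at offset 25: 0xCF = 11001111 → 2-byte char (#9). Advance 2.
Reached end at offset 27 after 9 code points.

9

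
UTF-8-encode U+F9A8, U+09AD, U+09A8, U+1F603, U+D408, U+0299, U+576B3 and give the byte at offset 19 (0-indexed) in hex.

U+F9A8 → 3-byte form EF A6 A8 at offsets 0–2.
U+09AD → 3-byte form E0 A6 AD at offsets 3–5.
U+09A8 → 3-byte form E0 A6 A8 at offsets 6–8.
U+1F603 → 4-byte form F0 9F 98 83 at offsets 9–12.
U+D408 → 3-byte form ED 90 88 at offsets 13–15.
U+0299 → 2-byte form CA 99 at offsets 16–17.
U+576B3 → 4-byte form F1 97 9A B3 at offsets 18–21.
Offset 19 falls in char 7's range; it's byte 2 of F1 97 9A B3 = 0x97.

0x97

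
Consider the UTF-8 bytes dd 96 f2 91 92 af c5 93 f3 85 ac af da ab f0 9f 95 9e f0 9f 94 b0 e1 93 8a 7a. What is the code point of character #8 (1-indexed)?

Offset 0: leading byte 0xDD = 11011101 → 2-byte char #1 = DD 96.
Offset 2: leading byte 0xF2 = 11110010 → 4-byte char #2 = F2 91 92 AF.
Offset 6: leading byte 0xC5 = 11000101 → 2-byte char #3 = C5 93.
Offset 8: leading byte 0xF3 = 11110011 → 4-byte char #4 = F3 85 AC AF.
Offset 12: leading byte 0xDA = 11011010 → 2-byte char #5 = DA AB.
Offset 14: leading byte 0xF0 = 11110000 → 4-byte char #6 = F0 9F 95 9E.
Offset 18: leading byte 0xF0 = 11110000 → 4-byte char #7 = F0 9F 94 B0.
Offset 22: leading byte 0xE1 = 11100001 → 3-byte char #8 = E1 93 8A.
Leading byte 0xE1 = 11100001 matches 1110xxxx → 3-byte sequence.
Byte 1: 0xE1 = 11100001, payload 0001 (4 bits).
Byte 2: 0x93 = 10010011 (10xxxxxx ✓), payload 010011.
Byte 3: 0x8A = 10001010 (10xxxxxx ✓), payload 001010.
Concatenate: 0001010011001010 = 0x14CA (16 bits → U+14CA).

U+14CA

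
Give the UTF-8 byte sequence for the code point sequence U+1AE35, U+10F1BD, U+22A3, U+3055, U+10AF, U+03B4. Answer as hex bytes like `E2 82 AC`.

U+1AE35: 4-byte form → F0 9A B8 B5.
U+10F1BD: 4-byte form → F4 8F 86 BD.
U+22A3: 3-byte form → E2 8A A3.
U+3055: 3-byte form → E3 81 95.
U+10AF: 3-byte form → E1 82 AF.
U+03B4: 2-byte form → CE B4.
Concatenated (19 bytes): F0 9A B8 B5 F4 8F 86 BD E2 8A A3 E3 81 95 E1 82 AF CE B4.

F0 9A B8 B5 F4 8F 86 BD E2 8A A3 E3 81 95 E1 82 AF CE B4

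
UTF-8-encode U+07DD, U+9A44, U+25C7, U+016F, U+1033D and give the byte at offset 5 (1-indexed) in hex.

1-indexed offset 5 is 0-indexed offset 4.
U+07DD → 2-byte form DF 9D at offsets 0–1.
U+9A44 → 3-byte form E9 A9 84 at offsets 2–4.
Offset 4 falls in char 2's range; it's byte 3 of E9 A9 84 = 0x84.

0x84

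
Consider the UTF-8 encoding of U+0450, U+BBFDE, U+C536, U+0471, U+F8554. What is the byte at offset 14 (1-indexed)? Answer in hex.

0x95

1-indexed offset 14 is 0-indexed offset 13.
U+0450 → 2-byte form D1 90 at offsets 0–1.
U+BBFDE → 4-byte form F2 BB BF 9E at offsets 2–5.
U+C536 → 3-byte form EC 94 B6 at offsets 6–8.
U+0471 → 2-byte form D1 B1 at offsets 9–10.
U+F8554 → 4-byte form F3 B8 95 94 at offsets 11–14.
Offset 13 falls in char 5's range; it's byte 3 of F3 B8 95 94 = 0x95.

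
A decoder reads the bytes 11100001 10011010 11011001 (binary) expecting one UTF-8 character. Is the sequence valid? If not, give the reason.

Leading byte 0xE1 = 11100001 → 3-byte form.
Byte 3 is 0xD9 = 11011001, which is not 10xxxxxx — expected a continuation byte.

invalid (non-continuation byte where continuation expected)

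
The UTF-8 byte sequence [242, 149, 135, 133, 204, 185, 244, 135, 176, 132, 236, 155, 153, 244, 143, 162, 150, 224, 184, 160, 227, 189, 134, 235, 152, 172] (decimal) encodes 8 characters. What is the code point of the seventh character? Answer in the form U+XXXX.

U+3F46

Offset 0: leading byte 0xF2 = 11110010 → 4-byte char #1 = F2 95 87 85.
Offset 4: leading byte 0xCC = 11001100 → 2-byte char #2 = CC B9.
Offset 6: leading byte 0xF4 = 11110100 → 4-byte char #3 = F4 87 B0 84.
Offset 10: leading byte 0xEC = 11101100 → 3-byte char #4 = EC 9B 99.
Offset 13: leading byte 0xF4 = 11110100 → 4-byte char #5 = F4 8F A2 96.
Offset 17: leading byte 0xE0 = 11100000 → 3-byte char #6 = E0 B8 A0.
Offset 20: leading byte 0xE3 = 11100011 → 3-byte char #7 = E3 BD 86.
Leading byte 0xE3 = 11100011 matches 1110xxxx → 3-byte sequence.
Byte 1: 0xE3 = 11100011, payload 0011 (4 bits).
Byte 2: 0xBD = 10111101 (10xxxxxx ✓), payload 111101.
Byte 3: 0x86 = 10000110 (10xxxxxx ✓), payload 000110.
Concatenate: 0011111101000110 = 0x3F46 (16 bits → U+3F46).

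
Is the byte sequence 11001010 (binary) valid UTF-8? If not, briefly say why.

Leading byte 0xCA = 11001010 → 2-byte form, but only 1 byte is present.

invalid (sequence truncated)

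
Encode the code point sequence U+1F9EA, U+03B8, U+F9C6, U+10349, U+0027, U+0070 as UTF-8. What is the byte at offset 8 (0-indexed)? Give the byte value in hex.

0x86

U+1F9EA → 4-byte form F0 9F A7 AA at offsets 0–3.
U+03B8 → 2-byte form CE B8 at offsets 4–5.
U+F9C6 → 3-byte form EF A7 86 at offsets 6–8.
Offset 8 falls in char 3's range; it's byte 3 of EF A7 86 = 0x86.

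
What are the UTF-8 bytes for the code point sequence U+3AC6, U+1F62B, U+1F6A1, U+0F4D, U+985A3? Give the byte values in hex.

U+3AC6: 3-byte form → E3 AB 86.
U+1F62B: 4-byte form → F0 9F 98 AB.
U+1F6A1: 4-byte form → F0 9F 9A A1.
U+0F4D: 3-byte form → E0 BD 8D.
U+985A3: 4-byte form → F2 98 96 A3.
Concatenated (18 bytes): E3 AB 86 F0 9F 98 AB F0 9F 9A A1 E0 BD 8D F2 98 96 A3.

E3 AB 86 F0 9F 98 AB F0 9F 9A A1 E0 BD 8D F2 98 96 A3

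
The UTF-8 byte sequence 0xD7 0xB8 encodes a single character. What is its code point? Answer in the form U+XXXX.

Leading byte 0xD7 = 11010111 matches 110xxxxx → 2-byte sequence.
Byte 1: 0xD7 = 11010111, payload 10111 (5 bits).
Byte 2: 0xB8 = 10111000 (10xxxxxx ✓), payload 111000.
Concatenate: 10111111000 = 0x5F8 (11 bits → U+05F8).

U+05F8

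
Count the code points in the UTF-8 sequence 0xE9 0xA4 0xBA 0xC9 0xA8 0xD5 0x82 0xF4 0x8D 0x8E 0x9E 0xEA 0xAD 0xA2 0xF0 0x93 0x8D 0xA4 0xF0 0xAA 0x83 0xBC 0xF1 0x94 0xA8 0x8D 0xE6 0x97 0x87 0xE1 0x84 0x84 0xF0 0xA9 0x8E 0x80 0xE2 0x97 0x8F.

Byte at offset 0: 0xE9 = 11101001 → 3-byte char (#1). Advance 3.
Byte at offset 3: 0xC9 = 11001001 → 2-byte char (#2). Advance 2.
Byte at offset 5: 0xD5 = 11010101 → 2-byte char (#3). Advance 2.
Byte at offset 7: 0xF4 = 11110100 → 4-byte char (#4). Advance 4.
Byte at offset 11: 0xEA = 11101010 → 3-byte char (#5). Advance 3.
Byte at offset 14: 0xF0 = 11110000 → 4-byte char (#6). Advance 4.
Byte at offset 18: 0xF0 = 11110000 → 4-byte char (#7). Advance 4.
Byte at offset 22: 0xF1 = 11110001 → 4-byte char (#8). Advance 4.
Byte at offset 26: 0xE6 = 11100110 → 3-byte char (#9). Advance 3.
Byte at offset 29: 0xE1 = 11100001 → 3-byte char (#10). Advance 3.
Byte at offset 32: 0xF0 = 11110000 → 4-byte char (#11). Advance 4.
Byte at offset 36: 0xE2 = 11100010 → 3-byte char (#12). Advance 3.
Reached end at offset 39 after 12 code points.

12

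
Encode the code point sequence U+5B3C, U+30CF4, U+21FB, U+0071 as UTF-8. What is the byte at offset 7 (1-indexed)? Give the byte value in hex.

1-indexed offset 7 is 0-indexed offset 6.
U+5B3C → 3-byte form E5 AC BC at offsets 0–2.
U+30CF4 → 4-byte form F0 B0 B3 B4 at offsets 3–6.
Offset 6 falls in char 2's range; it's byte 4 of F0 B0 B3 B4 = 0xB4.

0xB4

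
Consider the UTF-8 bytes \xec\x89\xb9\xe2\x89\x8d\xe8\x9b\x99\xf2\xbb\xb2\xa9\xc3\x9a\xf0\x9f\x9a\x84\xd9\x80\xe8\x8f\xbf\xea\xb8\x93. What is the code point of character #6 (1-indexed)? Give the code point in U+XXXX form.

Offset 0: leading byte 0xEC = 11101100 → 3-byte char #1 = EC 89 B9.
Offset 3: leading byte 0xE2 = 11100010 → 3-byte char #2 = E2 89 8D.
Offset 6: leading byte 0xE8 = 11101000 → 3-byte char #3 = E8 9B 99.
Offset 9: leading byte 0xF2 = 11110010 → 4-byte char #4 = F2 BB B2 A9.
Offset 13: leading byte 0xC3 = 11000011 → 2-byte char #5 = C3 9A.
Offset 15: leading byte 0xF0 = 11110000 → 4-byte char #6 = F0 9F 9A 84.
Leading byte 0xF0 = 11110000 matches 11110xxx → 4-byte sequence.
Byte 1: 0xF0 = 11110000, payload 000 (3 bits).
Byte 2: 0x9F = 10011111 (10xxxxxx ✓), payload 011111.
Byte 3: 0x9A = 10011010 (10xxxxxx ✓), payload 011010.
Byte 4: 0x84 = 10000100 (10xxxxxx ✓), payload 000100.
Concatenate: 000011111011010000100 = 0x1F684 (21 bits → U+1F684).

U+1F684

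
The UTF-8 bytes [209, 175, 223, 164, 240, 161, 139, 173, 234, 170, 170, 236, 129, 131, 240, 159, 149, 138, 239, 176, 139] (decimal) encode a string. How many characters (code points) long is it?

7

Byte at offset 0: 0xD1 = 11010001 → 2-byte char (#1). Advance 2.
Byte at offset 2: 0xDF = 11011111 → 2-byte char (#2). Advance 2.
Byte at offset 4: 0xF0 = 11110000 → 4-byte char (#3). Advance 4.
Byte at offset 8: 0xEA = 11101010 → 3-byte char (#4). Advance 3.
Byte at offset 11: 0xEC = 11101100 → 3-byte char (#5). Advance 3.
Byte at offset 14: 0xF0 = 11110000 → 4-byte char (#6). Advance 4.
Byte at offset 18: 0xEF = 11101111 → 3-byte char (#7). Advance 3.
Reached end at offset 21 after 7 code points.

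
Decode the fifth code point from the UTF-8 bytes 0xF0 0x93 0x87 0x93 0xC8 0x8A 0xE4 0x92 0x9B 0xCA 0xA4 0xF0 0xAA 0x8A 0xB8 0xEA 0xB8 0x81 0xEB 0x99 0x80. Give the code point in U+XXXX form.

U+2A2B8

Offset 0: leading byte 0xF0 = 11110000 → 4-byte char #1 = F0 93 87 93.
Offset 4: leading byte 0xC8 = 11001000 → 2-byte char #2 = C8 8A.
Offset 6: leading byte 0xE4 = 11100100 → 3-byte char #3 = E4 92 9B.
Offset 9: leading byte 0xCA = 11001010 → 2-byte char #4 = CA A4.
Offset 11: leading byte 0xF0 = 11110000 → 4-byte char #5 = F0 AA 8A B8.
Leading byte 0xF0 = 11110000 matches 11110xxx → 4-byte sequence.
Byte 1: 0xF0 = 11110000, payload 000 (3 bits).
Byte 2: 0xAA = 10101010 (10xxxxxx ✓), payload 101010.
Byte 3: 0x8A = 10001010 (10xxxxxx ✓), payload 001010.
Byte 4: 0xB8 = 10111000 (10xxxxxx ✓), payload 111000.
Concatenate: 000101010001010111000 = 0x2A2B8 (21 bits → U+2A2B8).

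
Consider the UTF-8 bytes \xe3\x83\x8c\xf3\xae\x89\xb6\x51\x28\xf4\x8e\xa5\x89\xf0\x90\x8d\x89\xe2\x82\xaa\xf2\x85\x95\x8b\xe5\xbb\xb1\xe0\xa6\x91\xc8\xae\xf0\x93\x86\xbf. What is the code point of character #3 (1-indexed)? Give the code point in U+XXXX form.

U+0051

Offset 0: leading byte 0xE3 = 11100011 → 3-byte char #1 = E3 83 8C.
Offset 3: leading byte 0xF3 = 11110011 → 4-byte char #2 = F3 AE 89 B6.
Offset 7: leading byte 0x51 = 01010001 → 1-byte char #3 = 51.
Leading byte 0x51 = 01010001 matches 0xxxxxxx → 1-byte sequence.
Byte 1: 0x51 = 01010001, payload 1010001 (7 bits).
Concatenate: 1010001 = 0x51 (7 bits → U+0051).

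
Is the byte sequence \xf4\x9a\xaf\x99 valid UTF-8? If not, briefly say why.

Leading byte 0xF4 = 11110100 → 4-byte form.
Payload = 0x11ABD9, which exceeds U+10FFFF, the maximum Unicode code point. (Leading bytes F5–FF, or F4 followed by ≥ 0x90, are invalid.)

invalid (encodes a value above U+10FFFF)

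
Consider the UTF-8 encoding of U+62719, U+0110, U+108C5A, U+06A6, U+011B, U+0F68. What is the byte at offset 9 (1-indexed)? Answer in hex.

0xB1

1-indexed offset 9 is 0-indexed offset 8.
U+62719 → 4-byte form F1 A2 9C 99 at offsets 0–3.
U+0110 → 2-byte form C4 90 at offsets 4–5.
U+108C5A → 4-byte form F4 88 B1 9A at offsets 6–9.
Offset 8 falls in char 3's range; it's byte 3 of F4 88 B1 9A = 0xB1.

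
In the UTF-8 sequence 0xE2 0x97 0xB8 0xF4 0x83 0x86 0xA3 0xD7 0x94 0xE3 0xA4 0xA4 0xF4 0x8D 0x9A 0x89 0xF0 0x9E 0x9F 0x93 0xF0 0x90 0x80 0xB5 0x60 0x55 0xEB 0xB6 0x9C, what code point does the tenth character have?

Offset 0: leading byte 0xE2 = 11100010 → 3-byte char #1 = E2 97 B8.
Offset 3: leading byte 0xF4 = 11110100 → 4-byte char #2 = F4 83 86 A3.
Offset 7: leading byte 0xD7 = 11010111 → 2-byte char #3 = D7 94.
Offset 9: leading byte 0xE3 = 11100011 → 3-byte char #4 = E3 A4 A4.
Offset 12: leading byte 0xF4 = 11110100 → 4-byte char #5 = F4 8D 9A 89.
Offset 16: leading byte 0xF0 = 11110000 → 4-byte char #6 = F0 9E 9F 93.
Offset 20: leading byte 0xF0 = 11110000 → 4-byte char #7 = F0 90 80 B5.
Offset 24: leading byte 0x60 = 01100000 → 1-byte char #8 = 60.
Offset 25: leading byte 0x55 = 01010101 → 1-byte char #9 = 55.
Offset 26: leading byte 0xEB = 11101011 → 3-byte char #10 = EB B6 9C.
Leading byte 0xEB = 11101011 matches 1110xxxx → 3-byte sequence.
Byte 1: 0xEB = 11101011, payload 1011 (4 bits).
Byte 2: 0xB6 = 10110110 (10xxxxxx ✓), payload 110110.
Byte 3: 0x9C = 10011100 (10xxxxxx ✓), payload 011100.
Concatenate: 1011110110011100 = 0xBD9C (16 bits → U+BD9C).

U+BD9C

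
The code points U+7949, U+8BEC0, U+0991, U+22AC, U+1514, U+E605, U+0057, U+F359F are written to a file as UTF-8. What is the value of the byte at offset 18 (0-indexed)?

0x85

U+7949 → 3-byte form E7 A5 89 at offsets 0–2.
U+8BEC0 → 4-byte form F2 8B BB 80 at offsets 3–6.
U+0991 → 3-byte form E0 A6 91 at offsets 7–9.
U+22AC → 3-byte form E2 8A AC at offsets 10–12.
U+1514 → 3-byte form E1 94 94 at offsets 13–15.
U+E605 → 3-byte form EE 98 85 at offsets 16–18.
Offset 18 falls in char 6's range; it's byte 3 of EE 98 85 = 0x85.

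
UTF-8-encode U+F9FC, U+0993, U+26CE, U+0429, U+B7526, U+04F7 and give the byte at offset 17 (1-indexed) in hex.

0xB7

1-indexed offset 17 is 0-indexed offset 16.
U+F9FC → 3-byte form EF A7 BC at offsets 0–2.
U+0993 → 3-byte form E0 A6 93 at offsets 3–5.
U+26CE → 3-byte form E2 9B 8E at offsets 6–8.
U+0429 → 2-byte form D0 A9 at offsets 9–10.
U+B7526 → 4-byte form F2 B7 94 A6 at offsets 11–14.
U+04F7 → 2-byte form D3 B7 at offsets 15–16.
Offset 16 falls in char 6's range; it's byte 2 of D3 B7 = 0xB7.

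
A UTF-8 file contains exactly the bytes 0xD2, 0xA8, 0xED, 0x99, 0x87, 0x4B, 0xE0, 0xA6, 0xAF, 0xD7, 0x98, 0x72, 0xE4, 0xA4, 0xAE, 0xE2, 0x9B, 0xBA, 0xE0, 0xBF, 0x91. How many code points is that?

Byte at offset 0: 0xD2 = 11010010 → 2-byte char (#1). Advance 2.
Byte at offset 2: 0xED = 11101101 → 3-byte char (#2). Advance 3.
Byte at offset 5: 0x4B = 01001011 → 1-byte char (#3). Advance 1.
Byte at offset 6: 0xE0 = 11100000 → 3-byte char (#4). Advance 3.
Byte at offset 9: 0xD7 = 11010111 → 2-byte char (#5). Advance 2.
Byte at offset 11: 0x72 = 01110010 → 1-byte char (#6). Advance 1.
Byte at offset 12: 0xE4 = 11100100 → 3-byte char (#7). Advance 3.
Byte at offset 15: 0xE2 = 11100010 → 3-byte char (#8). Advance 3.
Byte at offset 18: 0xE0 = 11100000 → 3-byte char (#9). Advance 3.
Reached end at offset 21 after 9 code points.

9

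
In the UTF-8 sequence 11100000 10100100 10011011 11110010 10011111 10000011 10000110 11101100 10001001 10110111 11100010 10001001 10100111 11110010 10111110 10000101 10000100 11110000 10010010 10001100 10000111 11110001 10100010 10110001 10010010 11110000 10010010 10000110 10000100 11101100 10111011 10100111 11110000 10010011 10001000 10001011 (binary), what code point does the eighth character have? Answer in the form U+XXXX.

U+12184

Offset 0: leading byte 0xE0 = 11100000 → 3-byte char #1 = E0 A4 9B.
Offset 3: leading byte 0xF2 = 11110010 → 4-byte char #2 = F2 9F 83 86.
Offset 7: leading byte 0xEC = 11101100 → 3-byte char #3 = EC 89 B7.
Offset 10: leading byte 0xE2 = 11100010 → 3-byte char #4 = E2 89 A7.
Offset 13: leading byte 0xF2 = 11110010 → 4-byte char #5 = F2 BE 85 84.
Offset 17: leading byte 0xF0 = 11110000 → 4-byte char #6 = F0 92 8C 87.
Offset 21: leading byte 0xF1 = 11110001 → 4-byte char #7 = F1 A2 B1 92.
Offset 25: leading byte 0xF0 = 11110000 → 4-byte char #8 = F0 92 86 84.
Leading byte 0xF0 = 11110000 matches 11110xxx → 4-byte sequence.
Byte 1: 0xF0 = 11110000, payload 000 (3 bits).
Byte 2: 0x92 = 10010010 (10xxxxxx ✓), payload 010010.
Byte 3: 0x86 = 10000110 (10xxxxxx ✓), payload 000110.
Byte 4: 0x84 = 10000100 (10xxxxxx ✓), payload 000100.
Concatenate: 000010010000110000100 = 0x12184 (21 bits → U+12184).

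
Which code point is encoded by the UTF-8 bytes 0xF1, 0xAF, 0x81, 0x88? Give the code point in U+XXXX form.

U+6F048

Leading byte 0xF1 = 11110001 matches 11110xxx → 4-byte sequence.
Byte 1: 0xF1 = 11110001, payload 001 (3 bits).
Byte 2: 0xAF = 10101111 (10xxxxxx ✓), payload 101111.
Byte 3: 0x81 = 10000001 (10xxxxxx ✓), payload 000001.
Byte 4: 0x88 = 10001000 (10xxxxxx ✓), payload 001000.
Concatenate: 001101111000001001000 = 0x6F048 (21 bits → U+6F048).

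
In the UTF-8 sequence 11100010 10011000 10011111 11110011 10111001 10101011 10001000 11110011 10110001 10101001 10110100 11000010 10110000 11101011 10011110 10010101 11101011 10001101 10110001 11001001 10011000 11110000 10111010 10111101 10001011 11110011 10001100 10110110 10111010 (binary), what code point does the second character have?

U+F9AC8

Offset 0: leading byte 0xE2 = 11100010 → 3-byte char #1 = E2 98 9F.
Offset 3: leading byte 0xF3 = 11110011 → 4-byte char #2 = F3 B9 AB 88.
Leading byte 0xF3 = 11110011 matches 11110xxx → 4-byte sequence.
Byte 1: 0xF3 = 11110011, payload 011 (3 bits).
Byte 2: 0xB9 = 10111001 (10xxxxxx ✓), payload 111001.
Byte 3: 0xAB = 10101011 (10xxxxxx ✓), payload 101011.
Byte 4: 0x88 = 10001000 (10xxxxxx ✓), payload 001000.
Concatenate: 011111001101011001000 = 0xF9AC8 (21 bits → U+F9AC8).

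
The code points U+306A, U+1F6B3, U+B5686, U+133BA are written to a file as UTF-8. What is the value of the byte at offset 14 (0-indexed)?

U+306A → 3-byte form E3 81 AA at offsets 0–2.
U+1F6B3 → 4-byte form F0 9F 9A B3 at offsets 3–6.
U+B5686 → 4-byte form F2 B5 9A 86 at offsets 7–10.
U+133BA → 4-byte form F0 93 8E BA at offsets 11–14.
Offset 14 falls in char 4's range; it's byte 4 of F0 93 8E BA = 0xBA.

0xBA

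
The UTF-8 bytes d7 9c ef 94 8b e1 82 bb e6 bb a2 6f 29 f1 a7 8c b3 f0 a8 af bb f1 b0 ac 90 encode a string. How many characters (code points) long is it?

9

Byte at offset 0: 0xD7 = 11010111 → 2-byte char (#1). Advance 2.
Byte at offset 2: 0xEF = 11101111 → 3-byte char (#2). Advance 3.
Byte at offset 5: 0xE1 = 11100001 → 3-byte char (#3). Advance 3.
Byte at offset 8: 0xE6 = 11100110 → 3-byte char (#4). Advance 3.
Byte at offset 11: 0x6F = 01101111 → 1-byte char (#5). Advance 1.
Byte at offset 12: 0x29 = 00101001 → 1-byte char (#6). Advance 1.
Byte at offset 13: 0xF1 = 11110001 → 4-byte char (#7). Advance 4.
Byte at offset 17: 0xF0 = 11110000 → 4-byte char (#8). Advance 4.
Byte at offset 21: 0xF1 = 11110001 → 4-byte char (#9). Advance 4.
Reached end at offset 25 after 9 code points.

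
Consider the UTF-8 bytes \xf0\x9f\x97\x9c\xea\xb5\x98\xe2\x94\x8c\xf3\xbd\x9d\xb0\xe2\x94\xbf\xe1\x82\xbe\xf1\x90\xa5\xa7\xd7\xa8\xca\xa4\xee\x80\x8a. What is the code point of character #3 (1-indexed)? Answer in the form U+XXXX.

Offset 0: leading byte 0xF0 = 11110000 → 4-byte char #1 = F0 9F 97 9C.
Offset 4: leading byte 0xEA = 11101010 → 3-byte char #2 = EA B5 98.
Offset 7: leading byte 0xE2 = 11100010 → 3-byte char #3 = E2 94 8C.
Leading byte 0xE2 = 11100010 matches 1110xxxx → 3-byte sequence.
Byte 1: 0xE2 = 11100010, payload 0010 (4 bits).
Byte 2: 0x94 = 10010100 (10xxxxxx ✓), payload 010100.
Byte 3: 0x8C = 10001100 (10xxxxxx ✓), payload 001100.
Concatenate: 0010010100001100 = 0x250C (16 bits → U+250C).

U+250C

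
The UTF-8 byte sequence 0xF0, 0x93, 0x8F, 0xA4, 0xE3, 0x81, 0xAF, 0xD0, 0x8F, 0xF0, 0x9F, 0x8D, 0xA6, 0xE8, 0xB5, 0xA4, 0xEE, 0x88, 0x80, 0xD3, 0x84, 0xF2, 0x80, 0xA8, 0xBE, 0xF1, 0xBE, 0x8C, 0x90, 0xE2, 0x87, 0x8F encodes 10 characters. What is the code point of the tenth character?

Offset 0: leading byte 0xF0 = 11110000 → 4-byte char #1 = F0 93 8F A4.
Offset 4: leading byte 0xE3 = 11100011 → 3-byte char #2 = E3 81 AF.
Offset 7: leading byte 0xD0 = 11010000 → 2-byte char #3 = D0 8F.
Offset 9: leading byte 0xF0 = 11110000 → 4-byte char #4 = F0 9F 8D A6.
Offset 13: leading byte 0xE8 = 11101000 → 3-byte char #5 = E8 B5 A4.
Offset 16: leading byte 0xEE = 11101110 → 3-byte char #6 = EE 88 80.
Offset 19: leading byte 0xD3 = 11010011 → 2-byte char #7 = D3 84.
Offset 21: leading byte 0xF2 = 11110010 → 4-byte char #8 = F2 80 A8 BE.
Offset 25: leading byte 0xF1 = 11110001 → 4-byte char #9 = F1 BE 8C 90.
Offset 29: leading byte 0xE2 = 11100010 → 3-byte char #10 = E2 87 8F.
Leading byte 0xE2 = 11100010 matches 1110xxxx → 3-byte sequence.
Byte 1: 0xE2 = 11100010, payload 0010 (4 bits).
Byte 2: 0x87 = 10000111 (10xxxxxx ✓), payload 000111.
Byte 3: 0x8F = 10001111 (10xxxxxx ✓), payload 001111.
Concatenate: 0010000111001111 = 0x21CF (16 bits → U+21CF).

U+21CF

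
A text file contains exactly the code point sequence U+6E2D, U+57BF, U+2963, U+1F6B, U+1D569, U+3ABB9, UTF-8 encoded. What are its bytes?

E6 B8 AD E5 9E BF E2 A5 A3 E1 BD AB F0 9D 95 A9 F0 BA AE B9

U+6E2D: 3-byte form → E6 B8 AD.
U+57BF: 3-byte form → E5 9E BF.
U+2963: 3-byte form → E2 A5 A3.
U+1F6B: 3-byte form → E1 BD AB.
U+1D569: 4-byte form → F0 9D 95 A9.
U+3ABB9: 4-byte form → F0 BA AE B9.
Concatenated (20 bytes): E6 B8 AD E5 9E BF E2 A5 A3 E1 BD AB F0 9D 95 A9 F0 BA AE B9.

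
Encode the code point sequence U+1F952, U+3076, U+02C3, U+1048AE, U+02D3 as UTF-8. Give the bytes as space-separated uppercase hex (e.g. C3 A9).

U+1F952: 4-byte form → F0 9F A5 92.
U+3076: 3-byte form → E3 81 B6.
U+02C3: 2-byte form → CB 83.
U+1048AE: 4-byte form → F4 84 A2 AE.
U+02D3: 2-byte form → CB 93.
Concatenated (15 bytes): F0 9F A5 92 E3 81 B6 CB 83 F4 84 A2 AE CB 93.

F0 9F A5 92 E3 81 B6 CB 83 F4 84 A2 AE CB 93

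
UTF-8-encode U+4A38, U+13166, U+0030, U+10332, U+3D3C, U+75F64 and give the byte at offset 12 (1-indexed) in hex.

0xB2

1-indexed offset 12 is 0-indexed offset 11.
U+4A38 → 3-byte form E4 A8 B8 at offsets 0–2.
U+13166 → 4-byte form F0 93 85 A6 at offsets 3–6.
U+0030 → 1-byte form 30 at offsets 7–7.
U+10332 → 4-byte form F0 90 8C B2 at offsets 8–11.
Offset 11 falls in char 4's range; it's byte 4 of F0 90 8C B2 = 0xB2.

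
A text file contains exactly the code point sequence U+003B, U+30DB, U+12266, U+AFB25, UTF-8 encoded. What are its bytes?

U+003B: 1-byte form → 3B.
U+30DB: 3-byte form → E3 83 9B.
U+12266: 4-byte form → F0 92 89 A6.
U+AFB25: 4-byte form → F2 AF AC A5.
Concatenated (12 bytes): 3B E3 83 9B F0 92 89 A6 F2 AF AC A5.

3B E3 83 9B F0 92 89 A6 F2 AF AC A5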